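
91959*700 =64371300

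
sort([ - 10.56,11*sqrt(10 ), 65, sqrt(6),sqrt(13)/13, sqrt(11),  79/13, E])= [ - 10.56,sqrt ( 13 ) /13,sqrt( 6), E, sqrt( 11),79/13,  11*sqrt(10),65]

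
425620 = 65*6548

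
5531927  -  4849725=682202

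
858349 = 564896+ 293453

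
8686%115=61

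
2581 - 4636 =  - 2055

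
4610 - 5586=  -  976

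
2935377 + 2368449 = 5303826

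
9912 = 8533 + 1379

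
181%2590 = 181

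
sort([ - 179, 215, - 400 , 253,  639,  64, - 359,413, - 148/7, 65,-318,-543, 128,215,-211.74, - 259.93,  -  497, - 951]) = [ - 951, - 543, -497,  -  400,  -  359, - 318,-259.93,  -  211.74 , - 179,- 148/7,64, 65, 128,215,  215,  253,413,  639]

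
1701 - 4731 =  - 3030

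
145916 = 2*72958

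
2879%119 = 23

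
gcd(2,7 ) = 1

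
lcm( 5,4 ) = 20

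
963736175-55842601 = 907893574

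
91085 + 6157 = 97242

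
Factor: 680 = 2^3 * 5^1*17^1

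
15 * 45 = 675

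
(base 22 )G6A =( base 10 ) 7886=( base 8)17316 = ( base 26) bh8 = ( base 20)je6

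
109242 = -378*( - 289 ) 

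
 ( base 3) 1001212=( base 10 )779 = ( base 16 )30b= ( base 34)mv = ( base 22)1D9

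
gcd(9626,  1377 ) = 1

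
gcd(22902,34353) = 11451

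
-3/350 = -1 + 347/350= - 0.01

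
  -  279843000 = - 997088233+717245233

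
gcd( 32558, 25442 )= 2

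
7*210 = 1470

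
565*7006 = 3958390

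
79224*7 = 554568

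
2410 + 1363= 3773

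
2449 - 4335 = -1886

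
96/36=8/3= 2.67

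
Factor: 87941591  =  87941591^1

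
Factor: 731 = 17^1*43^1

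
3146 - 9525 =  - 6379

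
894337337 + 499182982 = 1393520319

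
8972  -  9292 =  - 320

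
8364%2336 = 1356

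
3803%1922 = 1881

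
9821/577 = 9821/577 = 17.02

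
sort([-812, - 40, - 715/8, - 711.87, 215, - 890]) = [ - 890, - 812,- 711.87, - 715/8, - 40 , 215]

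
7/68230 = 7/68230=0.00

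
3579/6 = 1193/2 = 596.50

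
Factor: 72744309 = 3^2*11^1*17^1 *43223^1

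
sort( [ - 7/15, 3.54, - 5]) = [ - 5, - 7/15,3.54]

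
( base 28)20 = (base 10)56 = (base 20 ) 2G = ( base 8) 70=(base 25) 26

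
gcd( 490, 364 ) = 14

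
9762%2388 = 210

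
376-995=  -619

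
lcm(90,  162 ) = 810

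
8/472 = 1/59 =0.02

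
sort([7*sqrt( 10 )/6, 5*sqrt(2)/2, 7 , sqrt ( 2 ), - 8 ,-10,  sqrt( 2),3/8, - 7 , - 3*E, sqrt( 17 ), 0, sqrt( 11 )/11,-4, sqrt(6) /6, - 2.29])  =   [ - 10, -3*E, - 8,-7, - 4, - 2.29,0,sqrt(11)/11, 3/8, sqrt( 6)/6 , sqrt (2 ), sqrt( 2 ), 5*sqrt( 2 )/2, 7*sqrt (10)/6, sqrt (17 ),7]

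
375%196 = 179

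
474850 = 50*9497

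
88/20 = 4 + 2/5 = 4.40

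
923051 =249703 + 673348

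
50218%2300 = 1918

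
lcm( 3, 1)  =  3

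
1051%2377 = 1051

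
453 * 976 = 442128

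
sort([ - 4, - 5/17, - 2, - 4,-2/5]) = [ - 4,-4, -2, - 2/5 ,-5/17]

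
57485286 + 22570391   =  80055677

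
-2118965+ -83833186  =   - 85952151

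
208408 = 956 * 218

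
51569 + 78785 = 130354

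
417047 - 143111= 273936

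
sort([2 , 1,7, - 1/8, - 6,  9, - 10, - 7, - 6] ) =[-10,-7, - 6, - 6 , - 1/8,1, 2, 7,9 ]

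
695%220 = 35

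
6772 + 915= 7687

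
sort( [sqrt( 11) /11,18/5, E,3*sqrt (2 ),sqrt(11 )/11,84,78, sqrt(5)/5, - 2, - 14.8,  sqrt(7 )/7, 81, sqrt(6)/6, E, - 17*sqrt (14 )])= [ - 17*sqrt(14), - 14.8, - 2, sqrt(11)/11, sqrt ( 11 )/11 , sqrt( 7 )/7,sqrt(6) /6 , sqrt(5)/5, E,  E, 18/5, 3*sqrt(2 ),78,81,  84]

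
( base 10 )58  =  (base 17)37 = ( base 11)53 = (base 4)322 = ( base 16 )3a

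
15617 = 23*679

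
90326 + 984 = 91310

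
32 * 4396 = 140672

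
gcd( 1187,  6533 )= 1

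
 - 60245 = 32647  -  92892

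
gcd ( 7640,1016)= 8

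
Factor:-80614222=-2^1 * 13^1*239^1*12973^1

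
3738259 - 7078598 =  - 3340339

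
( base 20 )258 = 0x38C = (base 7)2435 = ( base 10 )908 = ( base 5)12113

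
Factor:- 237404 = - 2^2*59351^1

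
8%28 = 8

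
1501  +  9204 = 10705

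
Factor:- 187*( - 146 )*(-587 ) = -2^1*11^1*17^1*73^1*587^1 = - 16026274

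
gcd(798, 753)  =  3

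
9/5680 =9/5680 = 0.00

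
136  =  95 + 41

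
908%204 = 92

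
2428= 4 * 607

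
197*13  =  2561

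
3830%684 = 410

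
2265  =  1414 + 851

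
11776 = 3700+8076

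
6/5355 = 2/1785 = 0.00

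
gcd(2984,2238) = 746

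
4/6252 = 1/1563 = 0.00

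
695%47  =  37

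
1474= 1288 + 186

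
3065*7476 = 22913940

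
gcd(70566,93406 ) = 2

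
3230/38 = 85 = 85.00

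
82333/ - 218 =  - 378 + 71/218=- 377.67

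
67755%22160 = 1275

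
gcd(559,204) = 1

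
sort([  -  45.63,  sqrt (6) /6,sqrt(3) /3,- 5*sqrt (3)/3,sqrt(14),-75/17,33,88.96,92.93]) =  [ - 45.63, - 75/17, - 5 * sqrt (3 )/3,sqrt (6 ) /6,sqrt(3)/3,sqrt( 14), 33,88.96,  92.93] 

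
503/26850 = 503/26850 = 0.02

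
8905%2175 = 205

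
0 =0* 1682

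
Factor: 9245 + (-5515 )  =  3730= 2^1*5^1*  373^1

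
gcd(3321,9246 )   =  3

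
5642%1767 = 341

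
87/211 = 87/211 = 0.41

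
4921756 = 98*50222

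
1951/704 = 1951/704 = 2.77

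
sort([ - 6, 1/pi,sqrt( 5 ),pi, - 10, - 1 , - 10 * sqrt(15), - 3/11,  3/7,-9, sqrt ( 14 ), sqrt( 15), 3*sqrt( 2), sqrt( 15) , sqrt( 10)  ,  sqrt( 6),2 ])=[ - 10*sqrt( 15),-10, - 9 ,-6 , - 1, - 3/11,1/pi, 3/7, 2, sqrt( 5 ), sqrt(6),pi,sqrt( 10), sqrt( 14 ),  sqrt( 15), sqrt (15), 3 * sqrt( 2)]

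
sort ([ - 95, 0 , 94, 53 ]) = [ - 95, 0,  53,94 ] 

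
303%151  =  1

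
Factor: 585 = 3^2*5^1*13^1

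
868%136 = 52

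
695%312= 71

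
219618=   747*294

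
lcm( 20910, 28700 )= 1463700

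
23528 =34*692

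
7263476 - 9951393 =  - 2687917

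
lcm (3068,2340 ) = 138060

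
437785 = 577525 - 139740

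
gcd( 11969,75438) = 1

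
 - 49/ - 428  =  49/428 = 0.11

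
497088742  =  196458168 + 300630574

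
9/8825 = 9/8825 = 0.00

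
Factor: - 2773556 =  - 2^2* 661^1*1049^1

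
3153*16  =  50448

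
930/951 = 310/317 = 0.98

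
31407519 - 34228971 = - 2821452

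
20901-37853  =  -16952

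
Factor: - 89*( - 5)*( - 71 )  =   - 31595 = -5^1*71^1 *89^1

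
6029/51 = 6029/51 = 118.22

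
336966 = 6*56161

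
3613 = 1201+2412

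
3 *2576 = 7728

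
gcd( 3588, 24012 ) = 276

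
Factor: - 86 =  - 2^1*43^1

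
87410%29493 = 28424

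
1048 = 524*2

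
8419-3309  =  5110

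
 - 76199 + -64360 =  - 140559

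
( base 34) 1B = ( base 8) 55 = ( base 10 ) 45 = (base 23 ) 1m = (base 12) 39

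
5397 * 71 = 383187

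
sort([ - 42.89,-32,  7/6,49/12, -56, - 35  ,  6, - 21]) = [ - 56, - 42.89, - 35, -32, - 21 , 7/6, 49/12,6]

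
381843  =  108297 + 273546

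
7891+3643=11534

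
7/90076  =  1/12868 = 0.00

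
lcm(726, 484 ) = 1452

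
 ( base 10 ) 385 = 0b110000001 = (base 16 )181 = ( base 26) EL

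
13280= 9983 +3297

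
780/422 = 390/211= 1.85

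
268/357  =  268/357 = 0.75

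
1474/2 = 737 = 737.00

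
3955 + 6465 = 10420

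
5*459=2295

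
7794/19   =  410+4/19 = 410.21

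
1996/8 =499/2=249.50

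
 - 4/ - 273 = 4/273 = 0.01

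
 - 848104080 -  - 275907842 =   -  572196238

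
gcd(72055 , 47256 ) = 1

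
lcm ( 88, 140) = 3080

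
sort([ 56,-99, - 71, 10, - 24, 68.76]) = [ - 99, - 71, -24,  10, 56 , 68.76]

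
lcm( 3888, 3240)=19440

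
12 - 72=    - 60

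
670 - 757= - 87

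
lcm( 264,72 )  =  792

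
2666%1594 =1072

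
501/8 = 62 + 5/8 = 62.62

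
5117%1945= 1227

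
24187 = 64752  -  40565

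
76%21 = 13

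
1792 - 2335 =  - 543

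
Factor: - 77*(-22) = 1694 = 2^1*7^1*11^2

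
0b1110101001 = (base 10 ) 937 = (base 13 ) 571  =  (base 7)2506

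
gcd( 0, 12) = 12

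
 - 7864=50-7914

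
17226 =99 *174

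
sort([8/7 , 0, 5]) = [0,8/7 , 5 ]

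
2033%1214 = 819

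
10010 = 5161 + 4849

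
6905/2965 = 2+195/593  =  2.33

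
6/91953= 2/30651 = 0.00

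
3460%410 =180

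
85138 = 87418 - 2280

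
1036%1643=1036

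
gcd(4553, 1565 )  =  1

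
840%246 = 102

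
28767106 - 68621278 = -39854172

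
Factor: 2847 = 3^1*13^1 * 73^1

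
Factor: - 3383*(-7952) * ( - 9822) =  - 2^5*3^1*7^1 * 17^1*71^1*199^1*1637^1 = - 264227672352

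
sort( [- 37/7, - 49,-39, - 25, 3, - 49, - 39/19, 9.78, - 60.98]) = [ - 60.98, - 49, - 49, - 39, -25, - 37/7,-39/19,3, 9.78 ] 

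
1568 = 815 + 753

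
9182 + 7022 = 16204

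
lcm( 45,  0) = 0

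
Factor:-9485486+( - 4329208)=  -  13814694 = -2^1*3^2 * 421^1 * 1823^1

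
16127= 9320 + 6807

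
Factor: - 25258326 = -2^1*3^1*643^1*6547^1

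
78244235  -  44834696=33409539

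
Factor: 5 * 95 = 5^2*19^1=475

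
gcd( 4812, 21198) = 6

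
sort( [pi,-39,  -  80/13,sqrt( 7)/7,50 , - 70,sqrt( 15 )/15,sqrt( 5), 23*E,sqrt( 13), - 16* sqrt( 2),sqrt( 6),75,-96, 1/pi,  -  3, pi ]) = [-96,  -  70, - 39, - 16* sqrt( 2), - 80/13, - 3, sqrt( 15 )/15,1/pi,sqrt( 7)/7, sqrt( 5 ),sqrt(6),pi,pi, sqrt (13), 50,23*E, 75]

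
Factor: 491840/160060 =2^4*29^1 * 151^(-1)=464/151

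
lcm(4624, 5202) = 41616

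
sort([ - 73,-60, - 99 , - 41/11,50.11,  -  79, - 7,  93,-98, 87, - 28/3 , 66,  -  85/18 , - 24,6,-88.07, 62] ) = [ - 99, - 98, - 88.07, - 79,-73, - 60,-24, - 28/3, - 7, - 85/18, - 41/11,  6,  50.11  ,  62,66,87, 93]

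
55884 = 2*27942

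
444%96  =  60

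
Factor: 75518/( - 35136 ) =  -  2^(  -  5)*3^ ( - 2)*619^1 = - 619/288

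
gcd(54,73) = 1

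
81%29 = 23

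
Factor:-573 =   -  3^1 * 191^1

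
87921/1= 87921=   87921.00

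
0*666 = 0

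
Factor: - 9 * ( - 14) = 126 = 2^1*3^2 * 7^1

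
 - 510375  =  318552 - 828927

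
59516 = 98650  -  39134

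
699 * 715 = 499785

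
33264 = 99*336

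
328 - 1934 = -1606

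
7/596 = 7/596  =  0.01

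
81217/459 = 176+433/459 = 176.94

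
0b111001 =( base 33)1O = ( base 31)1q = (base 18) 33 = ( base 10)57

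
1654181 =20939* 79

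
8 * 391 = 3128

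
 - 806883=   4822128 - 5629011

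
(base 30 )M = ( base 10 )22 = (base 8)26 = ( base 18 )14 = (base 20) 12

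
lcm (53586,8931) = 53586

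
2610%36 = 18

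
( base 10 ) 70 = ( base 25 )2K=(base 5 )240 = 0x46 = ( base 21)37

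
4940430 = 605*8166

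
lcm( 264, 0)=0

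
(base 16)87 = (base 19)72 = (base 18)79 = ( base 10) 135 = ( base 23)5K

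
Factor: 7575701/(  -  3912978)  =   - 2^ ( - 1)*3^( - 1)*7^1*163^ ( - 1)*4001^( - 1)*1082243^1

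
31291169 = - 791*( - 39559)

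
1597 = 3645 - 2048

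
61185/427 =61185/427=143.29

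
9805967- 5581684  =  4224283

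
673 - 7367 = -6694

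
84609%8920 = 4329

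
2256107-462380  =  1793727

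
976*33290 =32491040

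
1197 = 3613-2416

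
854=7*122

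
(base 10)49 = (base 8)61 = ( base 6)121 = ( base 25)1O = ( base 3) 1211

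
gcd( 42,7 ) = 7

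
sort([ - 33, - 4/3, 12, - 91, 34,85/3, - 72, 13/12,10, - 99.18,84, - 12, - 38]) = [-99.18,-91 , - 72, - 38, - 33, - 12, - 4/3, 13/12, 10, 12,85/3, 34, 84] 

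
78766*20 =1575320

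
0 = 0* 31511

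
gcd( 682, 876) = 2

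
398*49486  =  19695428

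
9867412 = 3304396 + 6563016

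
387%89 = 31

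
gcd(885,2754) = 3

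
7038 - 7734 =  - 696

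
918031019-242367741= 675663278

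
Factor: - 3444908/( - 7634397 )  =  2^2*3^( - 1 )*101^1*277^(- 1 )*8527^1*9187^ (-1)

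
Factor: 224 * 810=2^6*3^4*5^1*7^1 = 181440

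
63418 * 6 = 380508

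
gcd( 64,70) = 2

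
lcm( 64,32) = 64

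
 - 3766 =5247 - 9013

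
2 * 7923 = 15846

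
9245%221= 184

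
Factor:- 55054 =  - 2^1  *  27527^1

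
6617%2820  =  977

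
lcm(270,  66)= 2970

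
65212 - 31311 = 33901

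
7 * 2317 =16219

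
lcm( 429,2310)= 30030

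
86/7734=43/3867 = 0.01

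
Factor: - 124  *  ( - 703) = 87172 = 2^2*19^1*31^1*37^1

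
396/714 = 66/119 = 0.55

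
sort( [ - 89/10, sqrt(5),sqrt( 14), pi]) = [-89/10, sqrt ( 5), pi , sqrt( 14)]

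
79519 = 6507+73012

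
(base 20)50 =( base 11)91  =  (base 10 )100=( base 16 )64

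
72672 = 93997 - 21325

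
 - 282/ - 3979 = 282/3979 = 0.07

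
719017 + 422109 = 1141126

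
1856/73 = 25+ 31/73 = 25.42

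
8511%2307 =1590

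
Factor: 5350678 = 2^1*83^1*32233^1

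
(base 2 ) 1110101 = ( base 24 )4L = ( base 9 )140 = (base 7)225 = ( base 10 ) 117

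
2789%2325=464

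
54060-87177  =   - 33117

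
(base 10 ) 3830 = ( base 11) 2972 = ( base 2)111011110110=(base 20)9BA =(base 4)323312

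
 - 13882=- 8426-5456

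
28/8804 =7/2201 = 0.00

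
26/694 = 13/347 = 0.04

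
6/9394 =3/4697= 0.00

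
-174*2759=  -  480066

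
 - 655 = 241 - 896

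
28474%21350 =7124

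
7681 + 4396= 12077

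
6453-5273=1180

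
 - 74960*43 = -3223280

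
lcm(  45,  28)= 1260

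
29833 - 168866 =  - 139033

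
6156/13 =6156/13 = 473.54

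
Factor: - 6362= - 2^1*3181^1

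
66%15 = 6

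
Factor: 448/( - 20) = -2^4*5^( - 1)*7^1=   - 112/5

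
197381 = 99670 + 97711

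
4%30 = 4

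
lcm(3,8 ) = 24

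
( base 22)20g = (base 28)174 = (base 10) 984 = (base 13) 5a9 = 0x3d8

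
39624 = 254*156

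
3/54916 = 3/54916  =  0.00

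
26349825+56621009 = 82970834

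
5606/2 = 2803= 2803.00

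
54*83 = 4482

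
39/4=39/4 = 9.75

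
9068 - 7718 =1350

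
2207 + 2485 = 4692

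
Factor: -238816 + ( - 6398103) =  - 17^1*390407^1 = - 6636919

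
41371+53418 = 94789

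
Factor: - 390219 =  - 3^1 *130073^1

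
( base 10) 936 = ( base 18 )2G0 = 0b1110101000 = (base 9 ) 1250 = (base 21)22c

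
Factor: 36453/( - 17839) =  - 3^1*29^1*419^1*17839^(-1 ) 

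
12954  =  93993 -81039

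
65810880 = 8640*7617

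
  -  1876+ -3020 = -4896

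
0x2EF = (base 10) 751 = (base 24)177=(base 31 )O7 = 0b1011101111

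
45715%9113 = 150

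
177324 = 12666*14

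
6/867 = 2/289 = 0.01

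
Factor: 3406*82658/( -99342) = -140766574/49671 = - 2^1*3^(-2 )*13^1*37^1*131^1*1117^1*5519^(- 1 )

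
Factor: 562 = 2^1*281^1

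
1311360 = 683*1920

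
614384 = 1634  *376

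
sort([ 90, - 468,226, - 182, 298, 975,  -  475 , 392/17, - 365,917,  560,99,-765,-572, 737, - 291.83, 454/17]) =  [ - 765 , - 572, - 475, - 468, - 365, - 291.83, - 182, 392/17, 454/17,  90,99 , 226, 298, 560,  737,  917,975 ] 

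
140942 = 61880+79062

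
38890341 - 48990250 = - 10099909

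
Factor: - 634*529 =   -  2^1*23^2*317^1 = - 335386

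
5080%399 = 292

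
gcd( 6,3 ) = 3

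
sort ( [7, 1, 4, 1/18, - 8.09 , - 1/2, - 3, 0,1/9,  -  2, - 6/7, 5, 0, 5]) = [ - 8.09, - 3 , - 2, - 6/7 , - 1/2, 0, 0, 1/18,1/9,1 , 4, 5,5, 7]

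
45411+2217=47628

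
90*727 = 65430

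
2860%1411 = 38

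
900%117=81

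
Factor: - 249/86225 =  - 3^1*5^ (-2 )*83^1*3449^( - 1 )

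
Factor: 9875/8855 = 5^2*7^( - 1)*11^( - 1) * 23^(-1)*79^1 = 1975/1771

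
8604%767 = 167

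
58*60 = 3480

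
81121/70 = 1158 + 61/70 = 1158.87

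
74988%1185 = 333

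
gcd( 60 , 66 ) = 6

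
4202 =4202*1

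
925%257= 154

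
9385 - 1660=7725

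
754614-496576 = 258038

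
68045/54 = 68045/54 = 1260.09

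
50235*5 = 251175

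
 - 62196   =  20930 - 83126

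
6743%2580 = 1583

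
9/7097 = 9/7097 =0.00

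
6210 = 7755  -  1545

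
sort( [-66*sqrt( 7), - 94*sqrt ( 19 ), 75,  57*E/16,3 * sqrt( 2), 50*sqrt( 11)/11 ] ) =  [ - 94*sqrt ( 19 ), - 66*sqrt(7),3*sqrt( 2 ),  57 * E/16,50*sqrt( 11 ) /11,75]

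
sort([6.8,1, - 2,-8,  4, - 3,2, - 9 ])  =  [ - 9, - 8,  -  3, - 2,1,2, 4,  6.8 ]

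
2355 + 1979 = 4334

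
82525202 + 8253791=90778993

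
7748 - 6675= 1073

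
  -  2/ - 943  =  2/943  =  0.00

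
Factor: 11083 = 11083^1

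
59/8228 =59/8228 = 0.01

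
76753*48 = 3684144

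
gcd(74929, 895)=1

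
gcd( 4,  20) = 4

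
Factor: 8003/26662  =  2^( - 1 ) *53^1 * 151^1*13331^ ( - 1)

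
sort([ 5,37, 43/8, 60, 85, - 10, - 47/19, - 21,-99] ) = [ - 99, - 21 , - 10, - 47/19, 5 , 43/8,37, 60 , 85] 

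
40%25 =15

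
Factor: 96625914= 2^1*3^1*7^1 * 11^1*209147^1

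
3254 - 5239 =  - 1985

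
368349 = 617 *597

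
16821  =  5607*3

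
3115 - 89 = 3026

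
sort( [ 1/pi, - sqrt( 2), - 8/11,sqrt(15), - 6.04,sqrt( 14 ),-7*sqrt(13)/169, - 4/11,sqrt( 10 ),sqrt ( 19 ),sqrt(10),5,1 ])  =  [ - 6.04, - sqrt(2), - 8/11, - 4/11, - 7* sqrt( 13)/169,1/pi,1, sqrt( 10),sqrt(10),sqrt( 14),sqrt ( 15 ),sqrt( 19 ),5]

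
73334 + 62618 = 135952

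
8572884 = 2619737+5953147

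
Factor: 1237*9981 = 3^2*1109^1 * 1237^1 = 12346497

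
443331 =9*49259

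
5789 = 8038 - 2249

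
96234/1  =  96234 = 96234.00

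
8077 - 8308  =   - 231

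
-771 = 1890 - 2661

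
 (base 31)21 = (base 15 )43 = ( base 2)111111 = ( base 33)1u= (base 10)63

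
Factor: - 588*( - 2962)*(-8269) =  - 2^3*3^1 * 7^2*1481^1*8269^1 = -14401753464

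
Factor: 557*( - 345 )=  - 3^1*5^1*23^1 * 557^1 = - 192165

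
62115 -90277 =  - 28162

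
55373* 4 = 221492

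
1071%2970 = 1071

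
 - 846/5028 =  - 141/838 = - 0.17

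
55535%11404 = 9919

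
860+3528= 4388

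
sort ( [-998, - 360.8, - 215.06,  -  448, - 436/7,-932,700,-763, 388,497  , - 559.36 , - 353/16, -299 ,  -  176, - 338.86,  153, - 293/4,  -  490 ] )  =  [-998,-932,  -  763, - 559.36,-490, - 448, -360.8,-338.86,-299  ,  -  215.06,-176,-293/4, - 436/7, - 353/16, 153, 388, 497, 700] 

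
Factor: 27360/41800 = 2^2*3^2*5^( - 1)*11^( - 1 ) =36/55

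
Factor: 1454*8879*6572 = 2^3*13^1*31^1*53^1*683^1*727^1 = 84844953752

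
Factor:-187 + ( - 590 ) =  - 3^1 * 7^1 *37^1 = - 777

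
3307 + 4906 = 8213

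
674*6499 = 4380326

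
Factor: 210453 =3^1*29^1*41^1*59^1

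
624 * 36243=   22615632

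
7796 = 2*3898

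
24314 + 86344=110658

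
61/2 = 61/2 = 30.50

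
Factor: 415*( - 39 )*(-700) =11329500 =2^2*3^1*5^3 * 7^1*13^1*83^1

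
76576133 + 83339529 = 159915662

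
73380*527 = 38671260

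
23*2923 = 67229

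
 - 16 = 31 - 47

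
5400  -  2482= 2918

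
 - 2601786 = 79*( - 32934 )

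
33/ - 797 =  - 1 + 764/797 = - 0.04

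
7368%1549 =1172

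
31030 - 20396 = 10634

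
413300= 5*82660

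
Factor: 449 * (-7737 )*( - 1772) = 2^2*3^1*443^1*449^1*2579^1 = 6155773836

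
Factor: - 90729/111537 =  - 3^( - 6)*593^1=- 593/729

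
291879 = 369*791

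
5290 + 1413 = 6703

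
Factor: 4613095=5^1*922619^1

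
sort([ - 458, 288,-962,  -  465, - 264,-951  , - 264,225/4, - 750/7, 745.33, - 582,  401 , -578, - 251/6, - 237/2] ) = [ - 962, - 951, - 582,  -  578, - 465, - 458, - 264  , - 264, - 237/2, - 750/7, - 251/6,  225/4,288,401, 745.33] 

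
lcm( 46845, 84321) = 421605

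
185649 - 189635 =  - 3986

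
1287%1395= 1287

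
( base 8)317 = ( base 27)7I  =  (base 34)63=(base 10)207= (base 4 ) 3033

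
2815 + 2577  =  5392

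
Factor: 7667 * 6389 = 48984463 = 11^1 *17^1*41^1*6389^1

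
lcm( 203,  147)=4263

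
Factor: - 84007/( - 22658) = 2^( - 1 )*  7^1*11^1 * 1091^1*11329^( - 1) 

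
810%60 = 30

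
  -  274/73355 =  -274/73355 = - 0.00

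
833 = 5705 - 4872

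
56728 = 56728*1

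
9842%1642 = 1632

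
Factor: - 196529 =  - 59^1*3331^1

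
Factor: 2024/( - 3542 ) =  -2^2*7^( - 1) = -4/7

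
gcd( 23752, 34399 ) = 1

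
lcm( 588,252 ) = 1764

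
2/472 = 1/236=0.00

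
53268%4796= 512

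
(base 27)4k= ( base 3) 11202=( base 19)6e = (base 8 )200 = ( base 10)128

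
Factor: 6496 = 2^5*7^1*29^1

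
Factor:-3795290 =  - 2^1*5^1*107^1*3547^1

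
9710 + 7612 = 17322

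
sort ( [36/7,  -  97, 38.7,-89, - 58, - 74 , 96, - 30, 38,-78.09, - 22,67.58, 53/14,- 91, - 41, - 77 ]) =[- 97,-91,  -  89, - 78.09,  -  77,-74, - 58, - 41,-30, - 22,53/14, 36/7, 38, 38.7, 67.58, 96 ]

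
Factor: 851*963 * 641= 3^2*23^1*37^1*107^1*641^1=525307833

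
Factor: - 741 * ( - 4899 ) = 3630159 = 3^2*13^1*19^1*23^1*71^1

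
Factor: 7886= 2^1  *3943^1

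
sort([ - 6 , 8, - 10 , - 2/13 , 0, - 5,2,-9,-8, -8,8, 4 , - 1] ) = [ - 10, - 9, - 8, -8, -6,-5, - 1, - 2/13 , 0,2,4,8,8] 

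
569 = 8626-8057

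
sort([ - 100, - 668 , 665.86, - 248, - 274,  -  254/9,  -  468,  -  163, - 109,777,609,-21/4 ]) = [ - 668,-468, - 274,-248, - 163, - 109, - 100, - 254/9, - 21/4,609, 665.86, 777 ]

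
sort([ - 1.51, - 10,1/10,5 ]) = [-10, - 1.51,1/10,5 ] 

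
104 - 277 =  - 173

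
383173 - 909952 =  - 526779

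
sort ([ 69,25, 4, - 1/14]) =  [ - 1/14 , 4,25,69]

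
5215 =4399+816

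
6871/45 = 6871/45 = 152.69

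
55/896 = 55/896 = 0.06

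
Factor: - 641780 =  - 2^2*5^1*32089^1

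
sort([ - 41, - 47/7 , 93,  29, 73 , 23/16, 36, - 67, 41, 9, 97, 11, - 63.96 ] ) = [ -67, - 63.96, - 41,-47/7,  23/16, 9, 11, 29,  36,  41,  73,93, 97]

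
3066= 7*438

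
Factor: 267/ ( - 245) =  - 3^1*5^( - 1) * 7^( - 2)*89^1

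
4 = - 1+5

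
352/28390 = 176/14195 = 0.01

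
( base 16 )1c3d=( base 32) 71T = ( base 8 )16075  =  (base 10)7229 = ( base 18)145B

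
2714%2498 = 216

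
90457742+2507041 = 92964783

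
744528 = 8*93066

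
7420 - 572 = 6848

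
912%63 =30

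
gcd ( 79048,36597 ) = 1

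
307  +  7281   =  7588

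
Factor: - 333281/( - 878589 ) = 3^( - 2 )*13^1*31^1*41^(-1 )*827^1*2381^( - 1)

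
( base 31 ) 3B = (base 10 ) 104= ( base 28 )3k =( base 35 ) 2Y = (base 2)1101000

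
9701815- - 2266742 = 11968557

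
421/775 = 421/775= 0.54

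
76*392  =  29792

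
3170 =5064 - 1894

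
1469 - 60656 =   -  59187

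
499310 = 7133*70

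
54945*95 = 5219775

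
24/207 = 8/69 = 0.12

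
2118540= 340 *6231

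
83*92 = 7636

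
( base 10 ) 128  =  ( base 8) 200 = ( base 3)11202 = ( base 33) 3T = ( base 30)48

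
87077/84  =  1036+53/84  =  1036.63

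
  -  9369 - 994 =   -  10363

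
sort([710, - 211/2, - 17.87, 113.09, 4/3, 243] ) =[ - 211/2, - 17.87,4/3,113.09, 243, 710]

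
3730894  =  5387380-1656486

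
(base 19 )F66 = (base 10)5535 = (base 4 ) 1112133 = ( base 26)84n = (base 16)159f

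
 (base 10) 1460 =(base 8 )2664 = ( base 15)675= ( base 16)5B4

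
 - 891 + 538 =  - 353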